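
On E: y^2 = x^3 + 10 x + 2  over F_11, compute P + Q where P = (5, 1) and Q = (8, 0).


P != Q, so use the chord formula.
s = (y2 - y1) / (x2 - x1) = (10) / (3) mod 11 = 7
x3 = s^2 - x1 - x2 mod 11 = 7^2 - 5 - 8 = 3
y3 = s (x1 - x3) - y1 mod 11 = 7 * (5 - 3) - 1 = 2

P + Q = (3, 2)


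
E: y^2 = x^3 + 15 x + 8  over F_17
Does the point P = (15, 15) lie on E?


Check whether y^2 = x^3 + 15 x + 8 (mod 17) for (x, y) = (15, 15).
LHS: y^2 = 15^2 mod 17 = 4
RHS: x^3 + 15 x + 8 = 15^3 + 15*15 + 8 mod 17 = 4
LHS = RHS

Yes, on the curve


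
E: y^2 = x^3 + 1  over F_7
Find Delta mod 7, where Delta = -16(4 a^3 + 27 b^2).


4 a^3 + 27 b^2 = 4*0^3 + 27*1^2 = 0 + 27 = 27
Delta = -16 * (27) = -432
Delta mod 7 = 2

Delta = 2 (mod 7)


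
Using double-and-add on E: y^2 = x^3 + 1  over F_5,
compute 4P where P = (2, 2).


k = 4 = 100_2 (binary, LSB first: 001)
Double-and-add from P = (2, 2):
  bit 0 = 0: acc unchanged = O
  bit 1 = 0: acc unchanged = O
  bit 2 = 1: acc = O + (0, 1) = (0, 1)

4P = (0, 1)


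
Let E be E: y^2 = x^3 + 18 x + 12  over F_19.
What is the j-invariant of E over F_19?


Delta = -16(4 a^3 + 27 b^2) mod 19 = 5
-1728 * (4 a)^3 = -1728 * (4*18)^3 mod 19 = 12
j = 12 * 5^(-1) mod 19 = 10

j = 10 (mod 19)


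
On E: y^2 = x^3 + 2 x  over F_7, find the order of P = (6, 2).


Compute successive multiples of P until we hit O:
  1P = (6, 2)
  2P = (4, 4)
  3P = (5, 4)
  4P = (0, 0)
  5P = (5, 3)
  6P = (4, 3)
  7P = (6, 5)
  8P = O

ord(P) = 8


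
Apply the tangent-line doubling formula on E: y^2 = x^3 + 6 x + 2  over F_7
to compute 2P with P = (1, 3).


Doubling: s = (3 x1^2 + a) / (2 y1)
s = (3*1^2 + 6) / (2*3) mod 7 = 5
x3 = s^2 - 2 x1 mod 7 = 5^2 - 2*1 = 2
y3 = s (x1 - x3) - y1 mod 7 = 5 * (1 - 2) - 3 = 6

2P = (2, 6)


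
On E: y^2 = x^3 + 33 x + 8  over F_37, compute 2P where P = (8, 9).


k = 2 = 10_2 (binary, LSB first: 01)
Double-and-add from P = (8, 9):
  bit 0 = 0: acc unchanged = O
  bit 1 = 1: acc = O + (20, 26) = (20, 26)

2P = (20, 26)


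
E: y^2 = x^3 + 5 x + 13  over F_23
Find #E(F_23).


For each x in F_23, count y with y^2 = x^3 + 5 x + 13 mod 23:
  x = 0: RHS = 13, y in [6, 17]  -> 2 point(s)
  x = 2: RHS = 8, y in [10, 13]  -> 2 point(s)
  x = 3: RHS = 9, y in [3, 20]  -> 2 point(s)
  x = 5: RHS = 2, y in [5, 18]  -> 2 point(s)
  x = 6: RHS = 6, y in [11, 12]  -> 2 point(s)
  x = 7: RHS = 0, y in [0]  -> 1 point(s)
  x = 8: RHS = 13, y in [6, 17]  -> 2 point(s)
  x = 15: RHS = 13, y in [6, 17]  -> 2 point(s)
  x = 16: RHS = 3, y in [7, 16]  -> 2 point(s)
  x = 18: RHS = 1, y in [1, 22]  -> 2 point(s)
  x = 21: RHS = 18, y in [8, 15]  -> 2 point(s)
Affine points: 21. Add the point at infinity: total = 22.

#E(F_23) = 22


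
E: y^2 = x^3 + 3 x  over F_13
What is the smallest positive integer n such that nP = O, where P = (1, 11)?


Compute successive multiples of P until we hit O:
  1P = (1, 11)
  2P = (10, 9)
  3P = (12, 3)
  4P = (3, 7)
  5P = (0, 0)
  6P = (3, 6)
  7P = (12, 10)
  8P = (10, 4)
  ... (continuing to 10P)
  10P = O

ord(P) = 10


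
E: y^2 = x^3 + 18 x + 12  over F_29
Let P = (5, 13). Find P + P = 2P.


Doubling: s = (3 x1^2 + a) / (2 y1)
s = (3*5^2 + 18) / (2*13) mod 29 = 27
x3 = s^2 - 2 x1 mod 29 = 27^2 - 2*5 = 23
y3 = s (x1 - x3) - y1 mod 29 = 27 * (5 - 23) - 13 = 23

2P = (23, 23)


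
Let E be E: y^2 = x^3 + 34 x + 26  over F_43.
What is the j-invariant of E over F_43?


Delta = -16(4 a^3 + 27 b^2) mod 43 = 25
-1728 * (4 a)^3 = -1728 * (4*34)^3 mod 43 = 8
j = 8 * 25^(-1) mod 43 = 33

j = 33 (mod 43)


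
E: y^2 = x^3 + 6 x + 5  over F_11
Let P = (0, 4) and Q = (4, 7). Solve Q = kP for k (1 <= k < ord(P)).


Enumerate multiples of P until we hit Q = (4, 7):
  1P = (0, 4)
  2P = (4, 4)
  3P = (7, 7)
  4P = (8, 2)
  5P = (1, 10)
  6P = (2, 6)
  7P = (10, 8)
  8P = (6, 9)
  9P = (6, 2)
  10P = (10, 3)
  11P = (2, 5)
  12P = (1, 1)
  13P = (8, 9)
  14P = (7, 4)
  15P = (4, 7)
Match found at i = 15.

k = 15


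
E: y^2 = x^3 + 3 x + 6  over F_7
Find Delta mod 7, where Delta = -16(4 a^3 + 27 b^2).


4 a^3 + 27 b^2 = 4*3^3 + 27*6^2 = 108 + 972 = 1080
Delta = -16 * (1080) = -17280
Delta mod 7 = 3

Delta = 3 (mod 7)


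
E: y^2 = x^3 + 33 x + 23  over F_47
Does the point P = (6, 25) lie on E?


Check whether y^2 = x^3 + 33 x + 23 (mod 47) for (x, y) = (6, 25).
LHS: y^2 = 25^2 mod 47 = 14
RHS: x^3 + 33 x + 23 = 6^3 + 33*6 + 23 mod 47 = 14
LHS = RHS

Yes, on the curve


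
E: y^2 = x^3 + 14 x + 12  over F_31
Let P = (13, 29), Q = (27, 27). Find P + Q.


P != Q, so use the chord formula.
s = (y2 - y1) / (x2 - x1) = (29) / (14) mod 31 = 22
x3 = s^2 - x1 - x2 mod 31 = 22^2 - 13 - 27 = 10
y3 = s (x1 - x3) - y1 mod 31 = 22 * (13 - 10) - 29 = 6

P + Q = (10, 6)


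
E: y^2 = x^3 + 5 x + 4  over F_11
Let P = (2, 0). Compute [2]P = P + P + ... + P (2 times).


k = 2 = 10_2 (binary, LSB first: 01)
Double-and-add from P = (2, 0):
  bit 0 = 0: acc unchanged = O
  bit 1 = 1: acc = O + O = O

2P = O


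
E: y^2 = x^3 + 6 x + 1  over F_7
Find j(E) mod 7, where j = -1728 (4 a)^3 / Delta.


Delta = -16(4 a^3 + 27 b^2) mod 7 = 3
-1728 * (4 a)^3 = -1728 * (4*6)^3 mod 7 = 6
j = 6 * 3^(-1) mod 7 = 2

j = 2 (mod 7)


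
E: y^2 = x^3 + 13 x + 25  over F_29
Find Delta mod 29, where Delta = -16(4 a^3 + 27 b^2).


4 a^3 + 27 b^2 = 4*13^3 + 27*25^2 = 8788 + 16875 = 25663
Delta = -16 * (25663) = -410608
Delta mod 29 = 3

Delta = 3 (mod 29)


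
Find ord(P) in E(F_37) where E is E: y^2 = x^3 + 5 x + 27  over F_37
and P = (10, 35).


Compute successive multiples of P until we hit O:
  1P = (10, 35)
  2P = (29, 17)
  3P = (36, 13)
  4P = (32, 32)
  5P = (35, 34)
  6P = (1, 12)
  7P = (17, 17)
  8P = (0, 8)
  ... (continuing to 32P)
  32P = O

ord(P) = 32


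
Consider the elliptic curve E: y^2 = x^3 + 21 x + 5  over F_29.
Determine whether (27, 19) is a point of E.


Check whether y^2 = x^3 + 21 x + 5 (mod 29) for (x, y) = (27, 19).
LHS: y^2 = 19^2 mod 29 = 13
RHS: x^3 + 21 x + 5 = 27^3 + 21*27 + 5 mod 29 = 13
LHS = RHS

Yes, on the curve


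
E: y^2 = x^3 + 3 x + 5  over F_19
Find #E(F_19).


For each x in F_19, count y with y^2 = x^3 + 3 x + 5 mod 19:
  x = 0: RHS = 5, y in [9, 10]  -> 2 point(s)
  x = 1: RHS = 9, y in [3, 16]  -> 2 point(s)
  x = 2: RHS = 0, y in [0]  -> 1 point(s)
  x = 4: RHS = 5, y in [9, 10]  -> 2 point(s)
  x = 6: RHS = 11, y in [7, 12]  -> 2 point(s)
  x = 8: RHS = 9, y in [3, 16]  -> 2 point(s)
  x = 9: RHS = 1, y in [1, 18]  -> 2 point(s)
  x = 10: RHS = 9, y in [3, 16]  -> 2 point(s)
  x = 11: RHS = 1, y in [1, 18]  -> 2 point(s)
  x = 14: RHS = 17, y in [6, 13]  -> 2 point(s)
  x = 15: RHS = 5, y in [9, 10]  -> 2 point(s)
  x = 16: RHS = 7, y in [8, 11]  -> 2 point(s)
  x = 18: RHS = 1, y in [1, 18]  -> 2 point(s)
Affine points: 25. Add the point at infinity: total = 26.

#E(F_19) = 26


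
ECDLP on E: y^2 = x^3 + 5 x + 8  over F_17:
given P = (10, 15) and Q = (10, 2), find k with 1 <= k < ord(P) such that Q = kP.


Enumerate multiples of P until we hit Q = (10, 2):
  1P = (10, 15)
  2P = (13, 14)
  3P = (13, 3)
  4P = (10, 2)
Match found at i = 4.

k = 4


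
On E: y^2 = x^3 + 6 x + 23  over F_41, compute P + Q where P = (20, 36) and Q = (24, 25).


P != Q, so use the chord formula.
s = (y2 - y1) / (x2 - x1) = (30) / (4) mod 41 = 28
x3 = s^2 - x1 - x2 mod 41 = 28^2 - 20 - 24 = 2
y3 = s (x1 - x3) - y1 mod 41 = 28 * (20 - 2) - 36 = 17

P + Q = (2, 17)


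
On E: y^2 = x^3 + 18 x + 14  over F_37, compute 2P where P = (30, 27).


Doubling: s = (3 x1^2 + a) / (2 y1)
s = (3*30^2 + 18) / (2*27) mod 37 = 1
x3 = s^2 - 2 x1 mod 37 = 1^2 - 2*30 = 15
y3 = s (x1 - x3) - y1 mod 37 = 1 * (30 - 15) - 27 = 25

2P = (15, 25)


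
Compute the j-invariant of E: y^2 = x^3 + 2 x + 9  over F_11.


Delta = -16(4 a^3 + 27 b^2) mod 11 = 4
-1728 * (4 a)^3 = -1728 * (4*2)^3 mod 11 = 5
j = 5 * 4^(-1) mod 11 = 4

j = 4 (mod 11)


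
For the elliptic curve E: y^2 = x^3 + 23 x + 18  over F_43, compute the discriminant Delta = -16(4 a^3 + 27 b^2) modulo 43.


4 a^3 + 27 b^2 = 4*23^3 + 27*18^2 = 48668 + 8748 = 57416
Delta = -16 * (57416) = -918656
Delta mod 43 = 39

Delta = 39 (mod 43)


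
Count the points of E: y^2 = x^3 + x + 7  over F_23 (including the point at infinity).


For each x in F_23, count y with y^2 = x^3 + 1 x + 7 mod 23:
  x = 1: RHS = 9, y in [3, 20]  -> 2 point(s)
  x = 4: RHS = 6, y in [11, 12]  -> 2 point(s)
  x = 7: RHS = 12, y in [9, 14]  -> 2 point(s)
  x = 9: RHS = 9, y in [3, 20]  -> 2 point(s)
  x = 13: RHS = 9, y in [3, 20]  -> 2 point(s)
  x = 15: RHS = 16, y in [4, 19]  -> 2 point(s)
  x = 16: RHS = 2, y in [5, 18]  -> 2 point(s)
  x = 19: RHS = 8, y in [10, 13]  -> 2 point(s)
  x = 20: RHS = 0, y in [0]  -> 1 point(s)
Affine points: 17. Add the point at infinity: total = 18.

#E(F_23) = 18


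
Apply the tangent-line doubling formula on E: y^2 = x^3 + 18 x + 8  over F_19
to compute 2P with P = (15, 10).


Doubling: s = (3 x1^2 + a) / (2 y1)
s = (3*15^2 + 18) / (2*10) mod 19 = 9
x3 = s^2 - 2 x1 mod 19 = 9^2 - 2*15 = 13
y3 = s (x1 - x3) - y1 mod 19 = 9 * (15 - 13) - 10 = 8

2P = (13, 8)


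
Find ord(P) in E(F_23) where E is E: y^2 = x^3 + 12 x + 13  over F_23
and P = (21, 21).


Compute successive multiples of P until we hit O:
  1P = (21, 21)
  2P = (17, 1)
  3P = (10, 11)
  4P = (1, 16)
  5P = (14, 21)
  6P = (11, 2)
  7P = (16, 0)
  8P = (11, 21)
  ... (continuing to 14P)
  14P = O

ord(P) = 14


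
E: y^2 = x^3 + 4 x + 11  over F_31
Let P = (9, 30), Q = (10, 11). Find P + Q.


P != Q, so use the chord formula.
s = (y2 - y1) / (x2 - x1) = (12) / (1) mod 31 = 12
x3 = s^2 - x1 - x2 mod 31 = 12^2 - 9 - 10 = 1
y3 = s (x1 - x3) - y1 mod 31 = 12 * (9 - 1) - 30 = 4

P + Q = (1, 4)


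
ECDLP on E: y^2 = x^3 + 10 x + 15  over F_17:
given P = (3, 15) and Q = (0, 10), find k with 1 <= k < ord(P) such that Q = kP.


Enumerate multiples of P until we hit Q = (0, 10):
  1P = (3, 15)
  2P = (2, 14)
  3P = (13, 9)
  4P = (0, 7)
  5P = (6, 11)
  6P = (6, 6)
  7P = (0, 10)
Match found at i = 7.

k = 7


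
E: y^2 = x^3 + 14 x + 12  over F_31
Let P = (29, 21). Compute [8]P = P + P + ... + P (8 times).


k = 8 = 1000_2 (binary, LSB first: 0001)
Double-and-add from P = (29, 21):
  bit 0 = 0: acc unchanged = O
  bit 1 = 0: acc unchanged = O
  bit 2 = 0: acc unchanged = O
  bit 3 = 1: acc = O + (23, 16) = (23, 16)

8P = (23, 16)


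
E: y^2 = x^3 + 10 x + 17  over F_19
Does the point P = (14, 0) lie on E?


Check whether y^2 = x^3 + 10 x + 17 (mod 19) for (x, y) = (14, 0).
LHS: y^2 = 0^2 mod 19 = 0
RHS: x^3 + 10 x + 17 = 14^3 + 10*14 + 17 mod 19 = 13
LHS != RHS

No, not on the curve


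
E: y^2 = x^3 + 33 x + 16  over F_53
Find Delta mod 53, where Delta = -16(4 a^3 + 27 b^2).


4 a^3 + 27 b^2 = 4*33^3 + 27*16^2 = 143748 + 6912 = 150660
Delta = -16 * (150660) = -2410560
Delta mod 53 = 39

Delta = 39 (mod 53)


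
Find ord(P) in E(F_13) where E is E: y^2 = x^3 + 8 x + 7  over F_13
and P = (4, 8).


Compute successive multiples of P until we hit O:
  1P = (4, 8)
  2P = (1, 9)
  3P = (11, 3)
  4P = (7, 9)
  5P = (5, 9)
  6P = (5, 4)
  7P = (7, 4)
  8P = (11, 10)
  ... (continuing to 11P)
  11P = O

ord(P) = 11


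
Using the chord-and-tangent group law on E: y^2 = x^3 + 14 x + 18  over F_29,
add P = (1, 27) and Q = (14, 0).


P != Q, so use the chord formula.
s = (y2 - y1) / (x2 - x1) = (2) / (13) mod 29 = 18
x3 = s^2 - x1 - x2 mod 29 = 18^2 - 1 - 14 = 19
y3 = s (x1 - x3) - y1 mod 29 = 18 * (1 - 19) - 27 = 26

P + Q = (19, 26)


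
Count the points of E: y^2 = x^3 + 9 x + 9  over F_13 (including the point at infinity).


For each x in F_13, count y with y^2 = x^3 + 9 x + 9 mod 13:
  x = 0: RHS = 9, y in [3, 10]  -> 2 point(s)
  x = 2: RHS = 9, y in [3, 10]  -> 2 point(s)
  x = 5: RHS = 10, y in [6, 7]  -> 2 point(s)
  x = 7: RHS = 12, y in [5, 8]  -> 2 point(s)
  x = 9: RHS = 0, y in [0]  -> 1 point(s)
  x = 11: RHS = 9, y in [3, 10]  -> 2 point(s)
  x = 12: RHS = 12, y in [5, 8]  -> 2 point(s)
Affine points: 13. Add the point at infinity: total = 14.

#E(F_13) = 14


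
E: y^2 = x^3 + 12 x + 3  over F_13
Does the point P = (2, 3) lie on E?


Check whether y^2 = x^3 + 12 x + 3 (mod 13) for (x, y) = (2, 3).
LHS: y^2 = 3^2 mod 13 = 9
RHS: x^3 + 12 x + 3 = 2^3 + 12*2 + 3 mod 13 = 9
LHS = RHS

Yes, on the curve


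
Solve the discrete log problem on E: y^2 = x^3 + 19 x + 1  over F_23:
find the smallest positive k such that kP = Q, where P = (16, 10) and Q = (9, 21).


Enumerate multiples of P until we hit Q = (9, 21):
  1P = (16, 10)
  2P = (4, 16)
  3P = (9, 21)
Match found at i = 3.

k = 3


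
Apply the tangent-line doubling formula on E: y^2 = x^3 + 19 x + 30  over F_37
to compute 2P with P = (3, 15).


Doubling: s = (3 x1^2 + a) / (2 y1)
s = (3*3^2 + 19) / (2*15) mod 37 = 4
x3 = s^2 - 2 x1 mod 37 = 4^2 - 2*3 = 10
y3 = s (x1 - x3) - y1 mod 37 = 4 * (3 - 10) - 15 = 31

2P = (10, 31)


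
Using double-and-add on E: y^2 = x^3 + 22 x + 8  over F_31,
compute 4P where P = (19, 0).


k = 4 = 100_2 (binary, LSB first: 001)
Double-and-add from P = (19, 0):
  bit 0 = 0: acc unchanged = O
  bit 1 = 0: acc unchanged = O
  bit 2 = 1: acc = O + O = O

4P = O


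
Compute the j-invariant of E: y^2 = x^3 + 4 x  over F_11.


Delta = -16(4 a^3 + 27 b^2) mod 11 = 7
-1728 * (4 a)^3 = -1728 * (4*4)^3 mod 11 = 7
j = 7 * 7^(-1) mod 11 = 1

j = 1 (mod 11)


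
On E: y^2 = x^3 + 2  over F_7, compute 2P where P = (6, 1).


k = 2 = 10_2 (binary, LSB first: 01)
Double-and-add from P = (6, 1):
  bit 0 = 0: acc unchanged = O
  bit 1 = 1: acc = O + (6, 6) = (6, 6)

2P = (6, 6)


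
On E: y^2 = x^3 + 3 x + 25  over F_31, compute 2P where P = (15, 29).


Doubling: s = (3 x1^2 + a) / (2 y1)
s = (3*15^2 + 3) / (2*29) mod 31 = 1
x3 = s^2 - 2 x1 mod 31 = 1^2 - 2*15 = 2
y3 = s (x1 - x3) - y1 mod 31 = 1 * (15 - 2) - 29 = 15

2P = (2, 15)


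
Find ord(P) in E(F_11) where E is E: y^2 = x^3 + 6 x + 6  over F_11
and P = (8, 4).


Compute successive multiples of P until we hit O:
  1P = (8, 4)
  2P = (6, 7)
  3P = (2, 9)
  4P = (2, 2)
  5P = (6, 4)
  6P = (8, 7)
  7P = O

ord(P) = 7


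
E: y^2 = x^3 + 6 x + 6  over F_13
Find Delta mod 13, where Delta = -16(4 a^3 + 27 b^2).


4 a^3 + 27 b^2 = 4*6^3 + 27*6^2 = 864 + 972 = 1836
Delta = -16 * (1836) = -29376
Delta mod 13 = 4

Delta = 4 (mod 13)


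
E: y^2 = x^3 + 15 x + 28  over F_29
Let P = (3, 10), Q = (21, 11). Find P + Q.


P != Q, so use the chord formula.
s = (y2 - y1) / (x2 - x1) = (1) / (18) mod 29 = 21
x3 = s^2 - x1 - x2 mod 29 = 21^2 - 3 - 21 = 11
y3 = s (x1 - x3) - y1 mod 29 = 21 * (3 - 11) - 10 = 25

P + Q = (11, 25)


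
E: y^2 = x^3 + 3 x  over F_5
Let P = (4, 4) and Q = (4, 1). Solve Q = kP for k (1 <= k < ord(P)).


Enumerate multiples of P until we hit Q = (4, 1):
  1P = (4, 4)
  2P = (1, 2)
  3P = (1, 3)
  4P = (4, 1)
Match found at i = 4.

k = 4


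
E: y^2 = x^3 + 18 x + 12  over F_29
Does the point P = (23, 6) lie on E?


Check whether y^2 = x^3 + 18 x + 12 (mod 29) for (x, y) = (23, 6).
LHS: y^2 = 6^2 mod 29 = 7
RHS: x^3 + 18 x + 12 = 23^3 + 18*23 + 12 mod 29 = 7
LHS = RHS

Yes, on the curve


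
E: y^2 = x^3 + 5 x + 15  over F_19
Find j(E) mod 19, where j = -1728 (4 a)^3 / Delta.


Delta = -16(4 a^3 + 27 b^2) mod 19 = 3
-1728 * (4 a)^3 = -1728 * (4*5)^3 mod 19 = 1
j = 1 * 3^(-1) mod 19 = 13

j = 13 (mod 19)


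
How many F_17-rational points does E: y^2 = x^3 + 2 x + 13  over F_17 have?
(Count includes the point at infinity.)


For each x in F_17, count y with y^2 = x^3 + 2 x + 13 mod 17:
  x = 0: RHS = 13, y in [8, 9]  -> 2 point(s)
  x = 1: RHS = 16, y in [4, 13]  -> 2 point(s)
  x = 2: RHS = 8, y in [5, 12]  -> 2 point(s)
  x = 4: RHS = 0, y in [0]  -> 1 point(s)
  x = 7: RHS = 13, y in [8, 9]  -> 2 point(s)
  x = 10: RHS = 13, y in [8, 9]  -> 2 point(s)
  x = 13: RHS = 9, y in [3, 14]  -> 2 point(s)
  x = 15: RHS = 1, y in [1, 16]  -> 2 point(s)
Affine points: 15. Add the point at infinity: total = 16.

#E(F_17) = 16


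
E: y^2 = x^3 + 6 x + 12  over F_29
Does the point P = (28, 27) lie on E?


Check whether y^2 = x^3 + 6 x + 12 (mod 29) for (x, y) = (28, 27).
LHS: y^2 = 27^2 mod 29 = 4
RHS: x^3 + 6 x + 12 = 28^3 + 6*28 + 12 mod 29 = 5
LHS != RHS

No, not on the curve


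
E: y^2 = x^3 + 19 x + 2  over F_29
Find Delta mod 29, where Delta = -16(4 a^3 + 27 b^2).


4 a^3 + 27 b^2 = 4*19^3 + 27*2^2 = 27436 + 108 = 27544
Delta = -16 * (27544) = -440704
Delta mod 29 = 9

Delta = 9 (mod 29)


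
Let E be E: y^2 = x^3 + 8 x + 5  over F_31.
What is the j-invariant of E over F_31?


Delta = -16(4 a^3 + 27 b^2) mod 31 = 18
-1728 * (4 a)^3 = -1728 * (4*8)^3 mod 31 = 8
j = 8 * 18^(-1) mod 31 = 28

j = 28 (mod 31)


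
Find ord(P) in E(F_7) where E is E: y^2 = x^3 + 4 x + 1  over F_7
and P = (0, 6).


Compute successive multiples of P until we hit O:
  1P = (0, 6)
  2P = (4, 2)
  3P = (4, 5)
  4P = (0, 1)
  5P = O

ord(P) = 5


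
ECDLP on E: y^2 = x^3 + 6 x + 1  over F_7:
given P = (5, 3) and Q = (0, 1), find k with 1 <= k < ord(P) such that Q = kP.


Enumerate multiples of P until we hit Q = (0, 1):
  1P = (5, 3)
  2P = (6, 1)
  3P = (0, 1)
Match found at i = 3.

k = 3


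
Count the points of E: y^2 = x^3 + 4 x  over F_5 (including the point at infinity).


For each x in F_5, count y with y^2 = x^3 + 4 x + 0 mod 5:
  x = 0: RHS = 0, y in [0]  -> 1 point(s)
  x = 1: RHS = 0, y in [0]  -> 1 point(s)
  x = 2: RHS = 1, y in [1, 4]  -> 2 point(s)
  x = 3: RHS = 4, y in [2, 3]  -> 2 point(s)
  x = 4: RHS = 0, y in [0]  -> 1 point(s)
Affine points: 7. Add the point at infinity: total = 8.

#E(F_5) = 8


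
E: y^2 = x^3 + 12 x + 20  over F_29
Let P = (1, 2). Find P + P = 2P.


Doubling: s = (3 x1^2 + a) / (2 y1)
s = (3*1^2 + 12) / (2*2) mod 29 = 11
x3 = s^2 - 2 x1 mod 29 = 11^2 - 2*1 = 3
y3 = s (x1 - x3) - y1 mod 29 = 11 * (1 - 3) - 2 = 5

2P = (3, 5)


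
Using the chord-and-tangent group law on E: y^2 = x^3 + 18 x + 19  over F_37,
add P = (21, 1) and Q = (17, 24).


P != Q, so use the chord formula.
s = (y2 - y1) / (x2 - x1) = (23) / (33) mod 37 = 22
x3 = s^2 - x1 - x2 mod 37 = 22^2 - 21 - 17 = 2
y3 = s (x1 - x3) - y1 mod 37 = 22 * (21 - 2) - 1 = 10

P + Q = (2, 10)


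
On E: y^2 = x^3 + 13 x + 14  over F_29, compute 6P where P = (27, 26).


k = 6 = 110_2 (binary, LSB first: 011)
Double-and-add from P = (27, 26):
  bit 0 = 0: acc unchanged = O
  bit 1 = 1: acc = O + (27, 3) = (27, 3)
  bit 2 = 1: acc = (27, 3) + (27, 26) = O

6P = O


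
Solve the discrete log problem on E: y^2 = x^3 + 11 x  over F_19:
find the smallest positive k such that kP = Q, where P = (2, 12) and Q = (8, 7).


Enumerate multiples of P until we hit Q = (8, 7):
  1P = (2, 12)
  2P = (5, 16)
  3P = (18, 11)
  4P = (16, 15)
  5P = (12, 13)
  6P = (9, 12)
  7P = (8, 7)
Match found at i = 7.

k = 7


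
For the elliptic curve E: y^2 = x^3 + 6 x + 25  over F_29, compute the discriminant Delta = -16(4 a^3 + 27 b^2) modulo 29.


4 a^3 + 27 b^2 = 4*6^3 + 27*25^2 = 864 + 16875 = 17739
Delta = -16 * (17739) = -283824
Delta mod 29 = 28

Delta = 28 (mod 29)


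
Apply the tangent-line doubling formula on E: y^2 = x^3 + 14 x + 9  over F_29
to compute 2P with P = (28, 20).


Doubling: s = (3 x1^2 + a) / (2 y1)
s = (3*28^2 + 14) / (2*20) mod 29 = 20
x3 = s^2 - 2 x1 mod 29 = 20^2 - 2*28 = 25
y3 = s (x1 - x3) - y1 mod 29 = 20 * (28 - 25) - 20 = 11

2P = (25, 11)


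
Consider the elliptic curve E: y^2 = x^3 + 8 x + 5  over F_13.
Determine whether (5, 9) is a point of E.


Check whether y^2 = x^3 + 8 x + 5 (mod 13) for (x, y) = (5, 9).
LHS: y^2 = 9^2 mod 13 = 3
RHS: x^3 + 8 x + 5 = 5^3 + 8*5 + 5 mod 13 = 1
LHS != RHS

No, not on the curve


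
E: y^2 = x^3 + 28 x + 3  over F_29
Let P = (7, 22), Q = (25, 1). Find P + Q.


P != Q, so use the chord formula.
s = (y2 - y1) / (x2 - x1) = (8) / (18) mod 29 = 23
x3 = s^2 - x1 - x2 mod 29 = 23^2 - 7 - 25 = 4
y3 = s (x1 - x3) - y1 mod 29 = 23 * (7 - 4) - 22 = 18

P + Q = (4, 18)


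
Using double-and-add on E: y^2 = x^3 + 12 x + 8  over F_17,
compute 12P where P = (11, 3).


k = 12 = 1100_2 (binary, LSB first: 0011)
Double-and-add from P = (11, 3):
  bit 0 = 0: acc unchanged = O
  bit 1 = 0: acc unchanged = O
  bit 2 = 1: acc = O + (8, 15) = (8, 15)
  bit 3 = 1: acc = (8, 15) + (1, 2) = (0, 12)

12P = (0, 12)


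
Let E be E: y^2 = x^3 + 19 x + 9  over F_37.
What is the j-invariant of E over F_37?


Delta = -16(4 a^3 + 27 b^2) mod 37 = 2
-1728 * (4 a)^3 = -1728 * (4*19)^3 mod 37 = 14
j = 14 * 2^(-1) mod 37 = 7

j = 7 (mod 37)


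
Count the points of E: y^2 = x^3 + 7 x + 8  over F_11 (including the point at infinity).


For each x in F_11, count y with y^2 = x^3 + 7 x + 8 mod 11:
  x = 1: RHS = 5, y in [4, 7]  -> 2 point(s)
  x = 3: RHS = 1, y in [1, 10]  -> 2 point(s)
  x = 4: RHS = 1, y in [1, 10]  -> 2 point(s)
  x = 5: RHS = 3, y in [5, 6]  -> 2 point(s)
  x = 7: RHS = 4, y in [2, 9]  -> 2 point(s)
  x = 8: RHS = 4, y in [2, 9]  -> 2 point(s)
  x = 10: RHS = 0, y in [0]  -> 1 point(s)
Affine points: 13. Add the point at infinity: total = 14.

#E(F_11) = 14


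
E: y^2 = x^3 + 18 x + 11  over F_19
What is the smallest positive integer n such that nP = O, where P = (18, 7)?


Compute successive multiples of P until we hit O:
  1P = (18, 7)
  2P = (9, 16)
  3P = (12, 6)
  4P = (17, 9)
  5P = (7, 9)
  6P = (0, 7)
  7P = (1, 12)
  8P = (11, 1)
  ... (continuing to 27P)
  27P = O

ord(P) = 27


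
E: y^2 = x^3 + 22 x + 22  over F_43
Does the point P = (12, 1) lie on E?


Check whether y^2 = x^3 + 22 x + 22 (mod 43) for (x, y) = (12, 1).
LHS: y^2 = 1^2 mod 43 = 1
RHS: x^3 + 22 x + 22 = 12^3 + 22*12 + 22 mod 43 = 36
LHS != RHS

No, not on the curve


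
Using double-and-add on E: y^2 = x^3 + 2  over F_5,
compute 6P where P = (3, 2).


k = 6 = 110_2 (binary, LSB first: 011)
Double-and-add from P = (3, 2):
  bit 0 = 0: acc unchanged = O
  bit 1 = 1: acc = O + (3, 3) = (3, 3)
  bit 2 = 1: acc = (3, 3) + (3, 2) = O

6P = O


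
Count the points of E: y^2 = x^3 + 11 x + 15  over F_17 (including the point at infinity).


For each x in F_17, count y with y^2 = x^3 + 11 x + 15 mod 17:
  x = 0: RHS = 15, y in [7, 10]  -> 2 point(s)
  x = 4: RHS = 4, y in [2, 15]  -> 2 point(s)
  x = 5: RHS = 8, y in [5, 12]  -> 2 point(s)
  x = 6: RHS = 8, y in [5, 12]  -> 2 point(s)
  x = 13: RHS = 9, y in [3, 14]  -> 2 point(s)
  x = 15: RHS = 2, y in [6, 11]  -> 2 point(s)
Affine points: 12. Add the point at infinity: total = 13.

#E(F_17) = 13


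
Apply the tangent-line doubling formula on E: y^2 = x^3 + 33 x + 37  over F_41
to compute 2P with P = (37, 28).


Doubling: s = (3 x1^2 + a) / (2 y1)
s = (3*37^2 + 33) / (2*28) mod 41 = 30
x3 = s^2 - 2 x1 mod 41 = 30^2 - 2*37 = 6
y3 = s (x1 - x3) - y1 mod 41 = 30 * (37 - 6) - 28 = 0

2P = (6, 0)


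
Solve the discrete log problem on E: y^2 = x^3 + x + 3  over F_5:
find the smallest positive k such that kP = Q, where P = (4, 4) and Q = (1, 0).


Enumerate multiples of P until we hit Q = (1, 0):
  1P = (4, 4)
  2P = (1, 0)
Match found at i = 2.

k = 2


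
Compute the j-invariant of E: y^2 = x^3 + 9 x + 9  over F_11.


Delta = -16(4 a^3 + 27 b^2) mod 11 = 5
-1728 * (4 a)^3 = -1728 * (4*9)^3 mod 11 = 6
j = 6 * 5^(-1) mod 11 = 10

j = 10 (mod 11)


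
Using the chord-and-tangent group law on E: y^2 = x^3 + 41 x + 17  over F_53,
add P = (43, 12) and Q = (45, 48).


P != Q, so use the chord formula.
s = (y2 - y1) / (x2 - x1) = (36) / (2) mod 53 = 18
x3 = s^2 - x1 - x2 mod 53 = 18^2 - 43 - 45 = 24
y3 = s (x1 - x3) - y1 mod 53 = 18 * (43 - 24) - 12 = 12

P + Q = (24, 12)


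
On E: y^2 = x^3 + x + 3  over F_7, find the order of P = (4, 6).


Compute successive multiples of P until we hit O:
  1P = (4, 6)
  2P = (6, 1)
  3P = (5, 0)
  4P = (6, 6)
  5P = (4, 1)
  6P = O

ord(P) = 6


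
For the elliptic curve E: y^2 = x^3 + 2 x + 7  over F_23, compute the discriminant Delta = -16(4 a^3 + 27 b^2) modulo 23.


4 a^3 + 27 b^2 = 4*2^3 + 27*7^2 = 32 + 1323 = 1355
Delta = -16 * (1355) = -21680
Delta mod 23 = 9

Delta = 9 (mod 23)


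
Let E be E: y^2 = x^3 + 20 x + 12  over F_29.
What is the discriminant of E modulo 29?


4 a^3 + 27 b^2 = 4*20^3 + 27*12^2 = 32000 + 3888 = 35888
Delta = -16 * (35888) = -574208
Delta mod 29 = 21

Delta = 21 (mod 29)


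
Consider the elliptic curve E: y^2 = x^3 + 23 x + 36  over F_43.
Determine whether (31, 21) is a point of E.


Check whether y^2 = x^3 + 23 x + 36 (mod 43) for (x, y) = (31, 21).
LHS: y^2 = 21^2 mod 43 = 11
RHS: x^3 + 23 x + 36 = 31^3 + 23*31 + 36 mod 43 = 10
LHS != RHS

No, not on the curve


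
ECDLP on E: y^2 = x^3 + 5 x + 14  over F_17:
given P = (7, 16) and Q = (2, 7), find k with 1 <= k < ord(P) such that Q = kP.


Enumerate multiples of P until we hit Q = (2, 7):
  1P = (7, 16)
  2P = (16, 5)
  3P = (2, 10)
  4P = (4, 8)
  5P = (15, 8)
  6P = (13, 7)
  7P = (12, 0)
  8P = (13, 10)
  9P = (15, 9)
  10P = (4, 9)
  11P = (2, 7)
Match found at i = 11.

k = 11


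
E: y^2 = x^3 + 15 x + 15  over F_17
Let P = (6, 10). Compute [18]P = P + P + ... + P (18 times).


k = 18 = 10010_2 (binary, LSB first: 01001)
Double-and-add from P = (6, 10):
  bit 0 = 0: acc unchanged = O
  bit 1 = 1: acc = O + (3, 11) = (3, 11)
  bit 2 = 0: acc unchanged = (3, 11)
  bit 3 = 0: acc unchanged = (3, 11)
  bit 4 = 1: acc = (3, 11) + (8, 1) = (10, 3)

18P = (10, 3)


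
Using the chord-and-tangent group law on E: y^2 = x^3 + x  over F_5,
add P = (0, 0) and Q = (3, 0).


P != Q, so use the chord formula.
s = (y2 - y1) / (x2 - x1) = (0) / (3) mod 5 = 0
x3 = s^2 - x1 - x2 mod 5 = 0^2 - 0 - 3 = 2
y3 = s (x1 - x3) - y1 mod 5 = 0 * (0 - 2) - 0 = 0

P + Q = (2, 0)


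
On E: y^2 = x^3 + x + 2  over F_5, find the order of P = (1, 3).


Compute successive multiples of P until we hit O:
  1P = (1, 3)
  2P = (4, 0)
  3P = (1, 2)
  4P = O

ord(P) = 4


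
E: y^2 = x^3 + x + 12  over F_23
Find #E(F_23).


For each x in F_23, count y with y^2 = x^3 + 1 x + 12 mod 23:
  x = 0: RHS = 12, y in [9, 14]  -> 2 point(s)
  x = 5: RHS = 4, y in [2, 21]  -> 2 point(s)
  x = 6: RHS = 4, y in [2, 21]  -> 2 point(s)
  x = 8: RHS = 3, y in [7, 16]  -> 2 point(s)
  x = 12: RHS = 4, y in [2, 21]  -> 2 point(s)
  x = 19: RHS = 13, y in [6, 17]  -> 2 point(s)
  x = 21: RHS = 2, y in [5, 18]  -> 2 point(s)
Affine points: 14. Add the point at infinity: total = 15.

#E(F_23) = 15


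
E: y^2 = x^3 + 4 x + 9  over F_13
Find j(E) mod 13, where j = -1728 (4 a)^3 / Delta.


Delta = -16(4 a^3 + 27 b^2) mod 13 = 3
-1728 * (4 a)^3 = -1728 * (4*4)^3 mod 13 = 1
j = 1 * 3^(-1) mod 13 = 9

j = 9 (mod 13)


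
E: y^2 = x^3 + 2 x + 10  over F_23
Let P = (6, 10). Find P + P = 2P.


Doubling: s = (3 x1^2 + a) / (2 y1)
s = (3*6^2 + 2) / (2*10) mod 23 = 17
x3 = s^2 - 2 x1 mod 23 = 17^2 - 2*6 = 1
y3 = s (x1 - x3) - y1 mod 23 = 17 * (6 - 1) - 10 = 6

2P = (1, 6)


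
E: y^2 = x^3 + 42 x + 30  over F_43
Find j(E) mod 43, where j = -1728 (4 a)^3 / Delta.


Delta = -16(4 a^3 + 27 b^2) mod 43 = 27
-1728 * (4 a)^3 = -1728 * (4*42)^3 mod 43 = 39
j = 39 * 27^(-1) mod 43 = 11

j = 11 (mod 43)


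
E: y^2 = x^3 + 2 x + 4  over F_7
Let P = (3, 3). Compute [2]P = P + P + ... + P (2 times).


k = 2 = 10_2 (binary, LSB first: 01)
Double-and-add from P = (3, 3):
  bit 0 = 0: acc unchanged = O
  bit 1 = 1: acc = O + (2, 3) = (2, 3)

2P = (2, 3)


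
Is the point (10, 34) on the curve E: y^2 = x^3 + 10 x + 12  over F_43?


Check whether y^2 = x^3 + 10 x + 12 (mod 43) for (x, y) = (10, 34).
LHS: y^2 = 34^2 mod 43 = 38
RHS: x^3 + 10 x + 12 = 10^3 + 10*10 + 12 mod 43 = 37
LHS != RHS

No, not on the curve


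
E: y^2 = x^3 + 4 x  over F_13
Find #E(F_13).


For each x in F_13, count y with y^2 = x^3 + 4 x + 0 mod 13:
  x = 0: RHS = 0, y in [0]  -> 1 point(s)
  x = 2: RHS = 3, y in [4, 9]  -> 2 point(s)
  x = 3: RHS = 0, y in [0]  -> 1 point(s)
  x = 10: RHS = 0, y in [0]  -> 1 point(s)
  x = 11: RHS = 10, y in [6, 7]  -> 2 point(s)
Affine points: 7. Add the point at infinity: total = 8.

#E(F_13) = 8


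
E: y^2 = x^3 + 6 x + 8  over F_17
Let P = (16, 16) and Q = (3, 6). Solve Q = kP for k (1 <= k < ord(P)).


Enumerate multiples of P until we hit Q = (3, 6):
  1P = (16, 16)
  2P = (1, 10)
  3P = (9, 14)
  4P = (7, 6)
  5P = (3, 6)
Match found at i = 5.

k = 5


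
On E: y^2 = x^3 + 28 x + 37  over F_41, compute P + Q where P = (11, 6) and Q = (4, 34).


P != Q, so use the chord formula.
s = (y2 - y1) / (x2 - x1) = (28) / (34) mod 41 = 37
x3 = s^2 - x1 - x2 mod 41 = 37^2 - 11 - 4 = 1
y3 = s (x1 - x3) - y1 mod 41 = 37 * (11 - 1) - 6 = 36

P + Q = (1, 36)


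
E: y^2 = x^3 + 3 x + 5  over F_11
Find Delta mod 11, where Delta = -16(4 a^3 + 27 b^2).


4 a^3 + 27 b^2 = 4*3^3 + 27*5^2 = 108 + 675 = 783
Delta = -16 * (783) = -12528
Delta mod 11 = 1

Delta = 1 (mod 11)


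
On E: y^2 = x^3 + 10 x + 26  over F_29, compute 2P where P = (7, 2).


Doubling: s = (3 x1^2 + a) / (2 y1)
s = (3*7^2 + 10) / (2*2) mod 29 = 3
x3 = s^2 - 2 x1 mod 29 = 3^2 - 2*7 = 24
y3 = s (x1 - x3) - y1 mod 29 = 3 * (7 - 24) - 2 = 5

2P = (24, 5)


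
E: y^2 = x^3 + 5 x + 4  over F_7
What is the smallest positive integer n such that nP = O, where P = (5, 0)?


Compute successive multiples of P until we hit O:
  1P = (5, 0)
  2P = O

ord(P) = 2


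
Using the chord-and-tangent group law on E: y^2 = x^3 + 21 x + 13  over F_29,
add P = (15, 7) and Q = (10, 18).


P != Q, so use the chord formula.
s = (y2 - y1) / (x2 - x1) = (11) / (24) mod 29 = 21
x3 = s^2 - x1 - x2 mod 29 = 21^2 - 15 - 10 = 10
y3 = s (x1 - x3) - y1 mod 29 = 21 * (15 - 10) - 7 = 11

P + Q = (10, 11)


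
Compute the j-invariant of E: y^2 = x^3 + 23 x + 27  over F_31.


Delta = -16(4 a^3 + 27 b^2) mod 31 = 2
-1728 * (4 a)^3 = -1728 * (4*23)^3 mod 31 = 23
j = 23 * 2^(-1) mod 31 = 27

j = 27 (mod 31)


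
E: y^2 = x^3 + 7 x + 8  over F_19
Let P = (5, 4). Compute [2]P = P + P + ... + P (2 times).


k = 2 = 10_2 (binary, LSB first: 01)
Double-and-add from P = (5, 4):
  bit 0 = 0: acc unchanged = O
  bit 1 = 1: acc = O + (6, 0) = (6, 0)

2P = (6, 0)


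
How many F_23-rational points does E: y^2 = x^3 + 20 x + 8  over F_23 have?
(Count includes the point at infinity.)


For each x in F_23, count y with y^2 = x^3 + 20 x + 8 mod 23:
  x = 0: RHS = 8, y in [10, 13]  -> 2 point(s)
  x = 1: RHS = 6, y in [11, 12]  -> 2 point(s)
  x = 3: RHS = 3, y in [7, 16]  -> 2 point(s)
  x = 5: RHS = 3, y in [7, 16]  -> 2 point(s)
  x = 7: RHS = 8, y in [10, 13]  -> 2 point(s)
  x = 8: RHS = 13, y in [6, 17]  -> 2 point(s)
  x = 10: RHS = 12, y in [9, 14]  -> 2 point(s)
  x = 11: RHS = 18, y in [8, 15]  -> 2 point(s)
  x = 13: RHS = 4, y in [2, 21]  -> 2 point(s)
  x = 15: RHS = 3, y in [7, 16]  -> 2 point(s)
  x = 16: RHS = 8, y in [10, 13]  -> 2 point(s)
  x = 18: RHS = 13, y in [6, 17]  -> 2 point(s)
  x = 19: RHS = 2, y in [5, 18]  -> 2 point(s)
  x = 20: RHS = 13, y in [6, 17]  -> 2 point(s)
  x = 21: RHS = 6, y in [11, 12]  -> 2 point(s)
Affine points: 30. Add the point at infinity: total = 31.

#E(F_23) = 31


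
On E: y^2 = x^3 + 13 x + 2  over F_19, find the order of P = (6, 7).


Compute successive multiples of P until we hit O:
  1P = (6, 7)
  2P = (12, 9)
  3P = (18, 8)
  4P = (2, 6)
  5P = (17, 14)
  6P = (3, 7)
  7P = (10, 12)
  8P = (1, 4)
  ... (continuing to 20P)
  20P = O

ord(P) = 20


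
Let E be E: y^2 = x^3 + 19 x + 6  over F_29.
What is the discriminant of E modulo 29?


4 a^3 + 27 b^2 = 4*19^3 + 27*6^2 = 27436 + 972 = 28408
Delta = -16 * (28408) = -454528
Delta mod 29 = 18

Delta = 18 (mod 29)


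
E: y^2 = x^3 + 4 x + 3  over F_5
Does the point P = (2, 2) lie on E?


Check whether y^2 = x^3 + 4 x + 3 (mod 5) for (x, y) = (2, 2).
LHS: y^2 = 2^2 mod 5 = 4
RHS: x^3 + 4 x + 3 = 2^3 + 4*2 + 3 mod 5 = 4
LHS = RHS

Yes, on the curve


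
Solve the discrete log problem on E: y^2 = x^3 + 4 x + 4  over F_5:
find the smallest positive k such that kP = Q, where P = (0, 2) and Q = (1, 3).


Enumerate multiples of P until we hit Q = (1, 3):
  1P = (0, 2)
  2P = (1, 2)
  3P = (4, 3)
  4P = (2, 0)
  5P = (4, 2)
  6P = (1, 3)
Match found at i = 6.

k = 6


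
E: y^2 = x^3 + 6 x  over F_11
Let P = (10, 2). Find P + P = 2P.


Doubling: s = (3 x1^2 + a) / (2 y1)
s = (3*10^2 + 6) / (2*2) mod 11 = 5
x3 = s^2 - 2 x1 mod 11 = 5^2 - 2*10 = 5
y3 = s (x1 - x3) - y1 mod 11 = 5 * (10 - 5) - 2 = 1

2P = (5, 1)


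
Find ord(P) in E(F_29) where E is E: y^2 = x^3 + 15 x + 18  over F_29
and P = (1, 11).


Compute successive multiples of P until we hit O:
  1P = (1, 11)
  2P = (20, 13)
  3P = (15, 15)
  4P = (19, 17)
  5P = (22, 11)
  6P = (6, 18)
  7P = (17, 13)
  8P = (16, 27)
  ... (continuing to 27P)
  27P = O

ord(P) = 27


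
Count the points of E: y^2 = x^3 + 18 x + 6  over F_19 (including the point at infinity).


For each x in F_19, count y with y^2 = x^3 + 18 x + 6 mod 19:
  x = 0: RHS = 6, y in [5, 14]  -> 2 point(s)
  x = 1: RHS = 6, y in [5, 14]  -> 2 point(s)
  x = 3: RHS = 11, y in [7, 12]  -> 2 point(s)
  x = 4: RHS = 9, y in [3, 16]  -> 2 point(s)
  x = 6: RHS = 7, y in [8, 11]  -> 2 point(s)
  x = 7: RHS = 0, y in [0]  -> 1 point(s)
  x = 8: RHS = 16, y in [4, 15]  -> 2 point(s)
  x = 9: RHS = 4, y in [2, 17]  -> 2 point(s)
  x = 13: RHS = 5, y in [9, 10]  -> 2 point(s)
  x = 14: RHS = 0, y in [0]  -> 1 point(s)
  x = 16: RHS = 1, y in [1, 18]  -> 2 point(s)
  x = 17: RHS = 0, y in [0]  -> 1 point(s)
  x = 18: RHS = 6, y in [5, 14]  -> 2 point(s)
Affine points: 23. Add the point at infinity: total = 24.

#E(F_19) = 24


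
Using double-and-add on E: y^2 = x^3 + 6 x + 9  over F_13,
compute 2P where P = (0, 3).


k = 2 = 10_2 (binary, LSB first: 01)
Double-and-add from P = (0, 3):
  bit 0 = 0: acc unchanged = O
  bit 1 = 1: acc = O + (1, 9) = (1, 9)

2P = (1, 9)


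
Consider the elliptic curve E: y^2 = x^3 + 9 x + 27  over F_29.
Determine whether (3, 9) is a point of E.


Check whether y^2 = x^3 + 9 x + 27 (mod 29) for (x, y) = (3, 9).
LHS: y^2 = 9^2 mod 29 = 23
RHS: x^3 + 9 x + 27 = 3^3 + 9*3 + 27 mod 29 = 23
LHS = RHS

Yes, on the curve


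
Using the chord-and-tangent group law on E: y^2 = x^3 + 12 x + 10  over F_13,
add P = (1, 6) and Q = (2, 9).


P != Q, so use the chord formula.
s = (y2 - y1) / (x2 - x1) = (3) / (1) mod 13 = 3
x3 = s^2 - x1 - x2 mod 13 = 3^2 - 1 - 2 = 6
y3 = s (x1 - x3) - y1 mod 13 = 3 * (1 - 6) - 6 = 5

P + Q = (6, 5)


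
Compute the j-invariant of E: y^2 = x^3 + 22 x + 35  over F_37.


Delta = -16(4 a^3 + 27 b^2) mod 37 = 5
-1728 * (4 a)^3 = -1728 * (4*22)^3 mod 37 = 29
j = 29 * 5^(-1) mod 37 = 28

j = 28 (mod 37)


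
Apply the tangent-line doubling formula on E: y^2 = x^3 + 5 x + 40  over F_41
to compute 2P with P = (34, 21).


Doubling: s = (3 x1^2 + a) / (2 y1)
s = (3*34^2 + 5) / (2*21) mod 41 = 29
x3 = s^2 - 2 x1 mod 41 = 29^2 - 2*34 = 35
y3 = s (x1 - x3) - y1 mod 41 = 29 * (34 - 35) - 21 = 32

2P = (35, 32)


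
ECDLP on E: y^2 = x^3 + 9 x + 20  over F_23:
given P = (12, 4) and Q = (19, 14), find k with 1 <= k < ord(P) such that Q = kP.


Enumerate multiples of P until we hit Q = (19, 14):
  1P = (12, 4)
  2P = (5, 11)
  3P = (7, 14)
  4P = (8, 11)
  5P = (19, 14)
Match found at i = 5.

k = 5


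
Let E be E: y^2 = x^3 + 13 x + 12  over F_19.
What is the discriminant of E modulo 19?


4 a^3 + 27 b^2 = 4*13^3 + 27*12^2 = 8788 + 3888 = 12676
Delta = -16 * (12676) = -202816
Delta mod 19 = 9

Delta = 9 (mod 19)


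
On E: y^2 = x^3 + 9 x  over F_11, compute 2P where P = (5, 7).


Doubling: s = (3 x1^2 + a) / (2 y1)
s = (3*5^2 + 9) / (2*7) mod 11 = 6
x3 = s^2 - 2 x1 mod 11 = 6^2 - 2*5 = 4
y3 = s (x1 - x3) - y1 mod 11 = 6 * (5 - 4) - 7 = 10

2P = (4, 10)


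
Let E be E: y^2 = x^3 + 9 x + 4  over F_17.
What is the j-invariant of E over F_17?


Delta = -16(4 a^3 + 27 b^2) mod 17 = 16
-1728 * (4 a)^3 = -1728 * (4*9)^3 mod 17 = 14
j = 14 * 16^(-1) mod 17 = 3

j = 3 (mod 17)


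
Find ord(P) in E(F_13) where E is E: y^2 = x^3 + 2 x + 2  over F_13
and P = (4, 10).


Compute successive multiples of P until we hit O:
  1P = (4, 10)
  2P = (8, 6)
  3P = (2, 1)
  4P = (11, 4)
  5P = (12, 8)
  6P = (6, 10)
  7P = (3, 3)
  8P = (3, 10)
  ... (continuing to 15P)
  15P = O

ord(P) = 15


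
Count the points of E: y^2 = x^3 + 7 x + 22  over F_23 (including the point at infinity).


For each x in F_23, count y with y^2 = x^3 + 7 x + 22 mod 23:
  x = 3: RHS = 1, y in [1, 22]  -> 2 point(s)
  x = 6: RHS = 4, y in [2, 21]  -> 2 point(s)
  x = 7: RHS = 0, y in [0]  -> 1 point(s)
  x = 9: RHS = 9, y in [3, 20]  -> 2 point(s)
  x = 11: RHS = 4, y in [2, 21]  -> 2 point(s)
  x = 14: RHS = 12, y in [9, 14]  -> 2 point(s)
  x = 15: RHS = 6, y in [11, 12]  -> 2 point(s)
  x = 18: RHS = 0, y in [0]  -> 1 point(s)
  x = 21: RHS = 0, y in [0]  -> 1 point(s)
Affine points: 15. Add the point at infinity: total = 16.

#E(F_23) = 16


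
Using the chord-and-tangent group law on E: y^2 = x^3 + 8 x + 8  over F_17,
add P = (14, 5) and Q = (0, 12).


P != Q, so use the chord formula.
s = (y2 - y1) / (x2 - x1) = (7) / (3) mod 17 = 8
x3 = s^2 - x1 - x2 mod 17 = 8^2 - 14 - 0 = 16
y3 = s (x1 - x3) - y1 mod 17 = 8 * (14 - 16) - 5 = 13

P + Q = (16, 13)


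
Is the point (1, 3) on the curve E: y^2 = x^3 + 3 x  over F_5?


Check whether y^2 = x^3 + 3 x + 0 (mod 5) for (x, y) = (1, 3).
LHS: y^2 = 3^2 mod 5 = 4
RHS: x^3 + 3 x + 0 = 1^3 + 3*1 + 0 mod 5 = 4
LHS = RHS

Yes, on the curve


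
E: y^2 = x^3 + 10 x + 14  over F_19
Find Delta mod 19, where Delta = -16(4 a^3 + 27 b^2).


4 a^3 + 27 b^2 = 4*10^3 + 27*14^2 = 4000 + 5292 = 9292
Delta = -16 * (9292) = -148672
Delta mod 19 = 3

Delta = 3 (mod 19)


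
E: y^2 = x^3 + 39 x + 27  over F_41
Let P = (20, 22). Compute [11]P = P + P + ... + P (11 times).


k = 11 = 1011_2 (binary, LSB first: 1101)
Double-and-add from P = (20, 22):
  bit 0 = 1: acc = O + (20, 22) = (20, 22)
  bit 1 = 1: acc = (20, 22) + (10, 8) = (31, 20)
  bit 2 = 0: acc unchanged = (31, 20)
  bit 3 = 1: acc = (31, 20) + (8, 21) = (12, 38)

11P = (12, 38)


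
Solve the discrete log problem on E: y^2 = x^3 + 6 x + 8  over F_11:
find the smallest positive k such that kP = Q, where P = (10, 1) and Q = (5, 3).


Enumerate multiples of P until we hit Q = (5, 3):
  1P = (10, 1)
  2P = (3, 3)
  3P = (1, 9)
  4P = (5, 8)
  5P = (5, 3)
Match found at i = 5.

k = 5


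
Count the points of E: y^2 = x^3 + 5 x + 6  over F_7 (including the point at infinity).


For each x in F_7, count y with y^2 = x^3 + 5 x + 6 mod 7:
  x = 5: RHS = 2, y in [3, 4]  -> 2 point(s)
  x = 6: RHS = 0, y in [0]  -> 1 point(s)
Affine points: 3. Add the point at infinity: total = 4.

#E(F_7) = 4


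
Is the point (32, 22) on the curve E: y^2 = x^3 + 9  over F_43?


Check whether y^2 = x^3 + 0 x + 9 (mod 43) for (x, y) = (32, 22).
LHS: y^2 = 22^2 mod 43 = 11
RHS: x^3 + 0 x + 9 = 32^3 + 0*32 + 9 mod 43 = 11
LHS = RHS

Yes, on the curve


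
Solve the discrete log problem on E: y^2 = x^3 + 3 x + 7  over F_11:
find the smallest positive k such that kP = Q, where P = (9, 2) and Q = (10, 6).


Enumerate multiples of P until we hit Q = (10, 6):
  1P = (9, 2)
  2P = (5, 2)
  3P = (8, 9)
  4P = (10, 5)
  5P = (1, 0)
  6P = (10, 6)
Match found at i = 6.

k = 6


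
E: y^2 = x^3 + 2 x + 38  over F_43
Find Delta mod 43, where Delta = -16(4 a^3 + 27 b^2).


4 a^3 + 27 b^2 = 4*2^3 + 27*38^2 = 32 + 38988 = 39020
Delta = -16 * (39020) = -624320
Delta mod 43 = 40

Delta = 40 (mod 43)


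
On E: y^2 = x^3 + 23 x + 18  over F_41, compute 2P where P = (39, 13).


Doubling: s = (3 x1^2 + a) / (2 y1)
s = (3*39^2 + 23) / (2*13) mod 41 = 25
x3 = s^2 - 2 x1 mod 41 = 25^2 - 2*39 = 14
y3 = s (x1 - x3) - y1 mod 41 = 25 * (39 - 14) - 13 = 38

2P = (14, 38)


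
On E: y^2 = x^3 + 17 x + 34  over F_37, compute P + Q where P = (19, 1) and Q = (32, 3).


P != Q, so use the chord formula.
s = (y2 - y1) / (x2 - x1) = (2) / (13) mod 37 = 3
x3 = s^2 - x1 - x2 mod 37 = 3^2 - 19 - 32 = 32
y3 = s (x1 - x3) - y1 mod 37 = 3 * (19 - 32) - 1 = 34

P + Q = (32, 34)
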